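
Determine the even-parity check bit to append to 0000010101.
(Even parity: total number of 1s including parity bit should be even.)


Number of 1s in data: 3
Parity bit: 1

1


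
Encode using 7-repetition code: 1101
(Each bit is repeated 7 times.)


Each bit -> 7 copies

1111111111111100000001111111


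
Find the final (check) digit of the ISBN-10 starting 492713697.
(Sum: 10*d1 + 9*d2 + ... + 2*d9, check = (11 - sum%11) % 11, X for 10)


Weighted sum: 272
272 mod 11 = 8

Check digit: 3


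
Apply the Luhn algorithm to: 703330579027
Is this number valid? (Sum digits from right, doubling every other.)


Luhn sum = 48
48 mod 10 = 8

Invalid (Luhn sum mod 10 = 8)


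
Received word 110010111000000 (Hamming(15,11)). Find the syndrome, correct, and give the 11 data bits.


Syndrome = 0: no error detected

Data: 01011000000 (no errors)


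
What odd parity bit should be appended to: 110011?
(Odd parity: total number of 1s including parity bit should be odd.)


Number of 1s in data: 4
Parity bit: 1

1


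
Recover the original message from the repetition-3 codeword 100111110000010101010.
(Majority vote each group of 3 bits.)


Groups: 100, 111, 110, 000, 010, 101, 010
Majority votes: 0110010

0110010


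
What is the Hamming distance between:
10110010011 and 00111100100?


XOR: 10001110111
Count of 1s: 7

7


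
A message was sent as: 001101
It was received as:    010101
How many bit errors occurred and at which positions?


XOR: 011000

2 error(s) at position(s): 1, 2


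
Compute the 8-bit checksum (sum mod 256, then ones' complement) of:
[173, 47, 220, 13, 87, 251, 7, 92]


Sum = 890 mod 256 = 122
Complement = 133

133


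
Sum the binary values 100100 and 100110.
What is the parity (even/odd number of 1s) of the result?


100100 = 36
100110 = 38
Sum = 74 = 1001010
1s count = 3

odd parity (3 ones in 1001010)


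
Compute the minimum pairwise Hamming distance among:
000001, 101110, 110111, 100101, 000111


Comparing all pairs, minimum distance: 2
Can detect 1 errors, correct 0 errors

2


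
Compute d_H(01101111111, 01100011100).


XOR: 00001100011
Count of 1s: 4

4


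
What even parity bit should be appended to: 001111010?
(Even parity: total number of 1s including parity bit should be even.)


Number of 1s in data: 5
Parity bit: 1

1


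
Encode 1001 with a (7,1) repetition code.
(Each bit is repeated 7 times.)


Each bit -> 7 copies

1111111000000000000001111111


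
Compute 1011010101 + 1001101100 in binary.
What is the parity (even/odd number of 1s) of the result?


1011010101 = 725
1001101100 = 620
Sum = 1345 = 10101000001
1s count = 4

even parity (4 ones in 10101000001)


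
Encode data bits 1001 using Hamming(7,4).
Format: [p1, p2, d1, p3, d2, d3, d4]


Parity bits: p1=0, p2=0, p3=1

0011001


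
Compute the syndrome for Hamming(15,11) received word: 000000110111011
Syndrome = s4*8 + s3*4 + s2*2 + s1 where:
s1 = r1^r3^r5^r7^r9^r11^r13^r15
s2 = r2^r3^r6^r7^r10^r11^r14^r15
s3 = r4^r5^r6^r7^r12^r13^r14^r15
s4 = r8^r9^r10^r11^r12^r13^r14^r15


s1=1, s2=1, s3=0, s4=0

Syndrome = 3 (error at position 3)


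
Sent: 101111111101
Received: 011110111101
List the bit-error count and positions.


XOR: 110001000000

3 error(s) at position(s): 0, 1, 5


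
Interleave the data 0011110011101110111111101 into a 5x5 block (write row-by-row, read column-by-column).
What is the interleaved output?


Matrix:
  00111
  10011
  10111
  01111
  11101
Read columns: 0110100011101111111011111

0110100011101111111011111


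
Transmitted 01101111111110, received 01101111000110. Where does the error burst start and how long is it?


XOR: 00000000111000

Burst at position 8, length 3


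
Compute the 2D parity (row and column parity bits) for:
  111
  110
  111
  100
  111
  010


Row parities: 101111
Column parities: 111

Row P: 101111, Col P: 111, Corner: 1


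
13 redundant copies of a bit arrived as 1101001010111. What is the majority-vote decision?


Ones: 8 out of 13
Threshold: 7

1 (8/13 voted 1)


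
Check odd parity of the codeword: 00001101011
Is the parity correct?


Number of 1s: 5

Yes, parity is correct (5 ones)


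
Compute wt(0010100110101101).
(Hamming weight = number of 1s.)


Counting 1s in 0010100110101101

8


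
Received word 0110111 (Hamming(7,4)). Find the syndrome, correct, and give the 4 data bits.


Syndrome = 5: error at position 5

Data: 1011 (corrected bit 5)


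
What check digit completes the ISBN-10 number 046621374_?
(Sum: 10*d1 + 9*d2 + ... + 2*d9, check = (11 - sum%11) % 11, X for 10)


Weighted sum: 184
184 mod 11 = 8

Check digit: 3


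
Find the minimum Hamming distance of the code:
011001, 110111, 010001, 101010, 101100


Comparing all pairs, minimum distance: 1
Can detect 0 errors, correct 0 errors

1


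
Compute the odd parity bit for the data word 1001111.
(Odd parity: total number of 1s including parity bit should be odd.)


Number of 1s in data: 5
Parity bit: 0

0


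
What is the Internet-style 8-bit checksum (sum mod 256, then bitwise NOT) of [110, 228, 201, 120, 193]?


Sum = 852 mod 256 = 84
Complement = 171

171


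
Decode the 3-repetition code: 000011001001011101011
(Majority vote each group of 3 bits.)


Groups: 000, 011, 001, 001, 011, 101, 011
Majority votes: 0100111

0100111


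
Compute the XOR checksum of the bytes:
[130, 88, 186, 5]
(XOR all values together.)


XOR chain: 130 ^ 88 ^ 186 ^ 5 = 101

101


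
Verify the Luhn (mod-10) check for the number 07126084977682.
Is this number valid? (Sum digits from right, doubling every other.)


Luhn sum = 61
61 mod 10 = 1

Invalid (Luhn sum mod 10 = 1)


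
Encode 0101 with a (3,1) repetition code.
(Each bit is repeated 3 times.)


Each bit -> 3 copies

000111000111


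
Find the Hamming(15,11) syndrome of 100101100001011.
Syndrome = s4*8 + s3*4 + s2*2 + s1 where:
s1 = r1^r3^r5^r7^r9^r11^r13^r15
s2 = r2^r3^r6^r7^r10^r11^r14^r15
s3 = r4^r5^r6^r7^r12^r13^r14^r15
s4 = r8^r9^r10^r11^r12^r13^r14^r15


s1=1, s2=0, s3=0, s4=1

Syndrome = 9 (error at position 9)


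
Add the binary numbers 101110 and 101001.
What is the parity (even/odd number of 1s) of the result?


101110 = 46
101001 = 41
Sum = 87 = 1010111
1s count = 5

odd parity (5 ones in 1010111)


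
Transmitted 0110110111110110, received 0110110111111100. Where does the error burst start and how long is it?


XOR: 0000000000001010

Burst at position 12, length 3


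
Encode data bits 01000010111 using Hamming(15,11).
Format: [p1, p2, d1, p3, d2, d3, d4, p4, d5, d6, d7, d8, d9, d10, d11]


Parity bits: p1=0, p2=1, p3=0, p4=0

010010000010111


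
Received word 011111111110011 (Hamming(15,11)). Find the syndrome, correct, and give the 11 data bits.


Syndrome = 0: no error detected

Data: 11111110011 (no errors)


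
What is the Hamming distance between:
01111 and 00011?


XOR: 01100
Count of 1s: 2

2


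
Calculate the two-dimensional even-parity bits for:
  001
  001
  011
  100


Row parities: 1101
Column parities: 111

Row P: 1101, Col P: 111, Corner: 1


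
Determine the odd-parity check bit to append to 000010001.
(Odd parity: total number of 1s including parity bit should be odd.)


Number of 1s in data: 2
Parity bit: 1

1


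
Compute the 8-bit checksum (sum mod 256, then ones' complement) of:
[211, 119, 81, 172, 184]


Sum = 767 mod 256 = 255
Complement = 0

0


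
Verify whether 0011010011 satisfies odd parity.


Number of 1s: 5

Yes, parity is correct (5 ones)


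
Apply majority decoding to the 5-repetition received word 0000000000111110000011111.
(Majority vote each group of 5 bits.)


Groups: 00000, 00000, 11111, 00000, 11111
Majority votes: 00101

00101


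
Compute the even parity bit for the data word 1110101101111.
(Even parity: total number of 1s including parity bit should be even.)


Number of 1s in data: 10
Parity bit: 0

0


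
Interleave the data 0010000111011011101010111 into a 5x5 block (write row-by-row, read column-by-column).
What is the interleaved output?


Matrix:
  00100
  00111
  01101
  11010
  10111
Read columns: 0001100110111010101101101

0001100110111010101101101


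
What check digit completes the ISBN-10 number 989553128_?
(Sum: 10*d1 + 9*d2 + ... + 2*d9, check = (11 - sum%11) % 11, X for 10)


Weighted sum: 340
340 mod 11 = 10

Check digit: 1


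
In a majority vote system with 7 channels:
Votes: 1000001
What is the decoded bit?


Ones: 2 out of 7
Threshold: 4

0 (2/7 voted 1)


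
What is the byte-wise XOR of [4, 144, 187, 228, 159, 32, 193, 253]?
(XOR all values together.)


XOR chain: 4 ^ 144 ^ 187 ^ 228 ^ 159 ^ 32 ^ 193 ^ 253 = 72

72


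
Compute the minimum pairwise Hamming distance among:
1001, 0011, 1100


Comparing all pairs, minimum distance: 2
Can detect 1 errors, correct 0 errors

2


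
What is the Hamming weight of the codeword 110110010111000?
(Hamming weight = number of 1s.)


Counting 1s in 110110010111000

8


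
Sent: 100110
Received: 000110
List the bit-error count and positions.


XOR: 100000

1 error(s) at position(s): 0


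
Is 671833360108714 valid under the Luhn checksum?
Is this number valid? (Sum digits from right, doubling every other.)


Luhn sum = 56
56 mod 10 = 6

Invalid (Luhn sum mod 10 = 6)


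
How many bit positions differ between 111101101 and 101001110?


XOR: 010100011
Count of 1s: 4

4


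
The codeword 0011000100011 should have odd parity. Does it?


Number of 1s: 5

Yes, parity is correct (5 ones)


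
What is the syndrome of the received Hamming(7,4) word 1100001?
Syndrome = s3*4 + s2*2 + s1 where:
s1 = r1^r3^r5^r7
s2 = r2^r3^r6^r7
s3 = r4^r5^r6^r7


s1=0, s2=0, s3=1

Syndrome = 4 (error at position 4)


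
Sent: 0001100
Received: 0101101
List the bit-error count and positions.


XOR: 0100001

2 error(s) at position(s): 1, 6


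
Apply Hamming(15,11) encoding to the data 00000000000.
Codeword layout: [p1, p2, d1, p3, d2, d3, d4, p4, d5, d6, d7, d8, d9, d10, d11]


Parity bits: p1=0, p2=0, p3=0, p4=0

000000000000000


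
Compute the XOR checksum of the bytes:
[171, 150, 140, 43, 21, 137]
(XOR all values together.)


XOR chain: 171 ^ 150 ^ 140 ^ 43 ^ 21 ^ 137 = 6

6


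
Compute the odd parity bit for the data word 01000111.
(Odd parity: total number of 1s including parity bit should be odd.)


Number of 1s in data: 4
Parity bit: 1

1


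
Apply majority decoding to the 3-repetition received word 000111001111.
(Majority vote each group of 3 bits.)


Groups: 000, 111, 001, 111
Majority votes: 0101

0101


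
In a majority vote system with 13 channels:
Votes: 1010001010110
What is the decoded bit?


Ones: 6 out of 13
Threshold: 7

0 (6/13 voted 1)


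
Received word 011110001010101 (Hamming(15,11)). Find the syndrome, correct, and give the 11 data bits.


Syndrome = 0: no error detected

Data: 11001010101 (no errors)


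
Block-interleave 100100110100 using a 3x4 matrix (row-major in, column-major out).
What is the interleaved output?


Matrix:
  1001
  0011
  0100
Read columns: 100001010110

100001010110


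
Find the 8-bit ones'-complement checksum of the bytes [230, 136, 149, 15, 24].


Sum = 554 mod 256 = 42
Complement = 213

213


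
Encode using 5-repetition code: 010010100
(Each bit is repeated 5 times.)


Each bit -> 5 copies

000001111100000000001111100000111110000000000


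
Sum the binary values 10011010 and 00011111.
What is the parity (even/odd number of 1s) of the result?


10011010 = 154
00011111 = 31
Sum = 185 = 10111001
1s count = 5

odd parity (5 ones in 10111001)


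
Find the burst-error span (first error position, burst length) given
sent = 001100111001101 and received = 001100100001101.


XOR: 000000011000000

Burst at position 7, length 2


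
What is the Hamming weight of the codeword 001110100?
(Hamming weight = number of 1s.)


Counting 1s in 001110100

4


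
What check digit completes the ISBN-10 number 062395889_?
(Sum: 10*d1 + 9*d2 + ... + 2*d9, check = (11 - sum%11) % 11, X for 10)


Weighted sum: 244
244 mod 11 = 2

Check digit: 9


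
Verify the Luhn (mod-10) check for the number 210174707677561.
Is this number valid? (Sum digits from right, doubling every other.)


Luhn sum = 59
59 mod 10 = 9

Invalid (Luhn sum mod 10 = 9)


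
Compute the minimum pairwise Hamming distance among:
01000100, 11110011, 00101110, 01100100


Comparing all pairs, minimum distance: 1
Can detect 0 errors, correct 0 errors

1


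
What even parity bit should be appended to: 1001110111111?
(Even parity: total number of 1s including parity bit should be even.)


Number of 1s in data: 10
Parity bit: 0

0


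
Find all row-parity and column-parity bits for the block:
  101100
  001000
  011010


Row parities: 111
Column parities: 111110

Row P: 111, Col P: 111110, Corner: 1


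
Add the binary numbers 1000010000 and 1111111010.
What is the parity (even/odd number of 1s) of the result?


1000010000 = 528
1111111010 = 1018
Sum = 1546 = 11000001010
1s count = 4

even parity (4 ones in 11000001010)


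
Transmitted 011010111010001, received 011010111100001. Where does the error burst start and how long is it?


XOR: 000000000110000

Burst at position 9, length 2


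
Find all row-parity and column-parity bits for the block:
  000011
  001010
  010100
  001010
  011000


Row parities: 00000
Column parities: 001111

Row P: 00000, Col P: 001111, Corner: 0


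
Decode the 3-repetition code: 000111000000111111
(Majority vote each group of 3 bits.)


Groups: 000, 111, 000, 000, 111, 111
Majority votes: 010011

010011


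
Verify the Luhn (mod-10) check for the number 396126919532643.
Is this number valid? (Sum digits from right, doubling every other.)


Luhn sum = 70
70 mod 10 = 0

Valid (Luhn sum mod 10 = 0)


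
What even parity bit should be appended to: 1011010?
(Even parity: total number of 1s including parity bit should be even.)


Number of 1s in data: 4
Parity bit: 0

0


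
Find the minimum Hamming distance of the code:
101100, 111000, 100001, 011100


Comparing all pairs, minimum distance: 2
Can detect 1 errors, correct 0 errors

2


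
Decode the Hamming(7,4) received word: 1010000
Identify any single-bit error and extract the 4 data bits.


Syndrome = 2: error at position 2

Data: 1000 (corrected bit 2)


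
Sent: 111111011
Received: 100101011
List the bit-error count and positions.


XOR: 011010000

3 error(s) at position(s): 1, 2, 4


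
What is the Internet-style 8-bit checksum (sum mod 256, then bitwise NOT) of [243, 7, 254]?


Sum = 504 mod 256 = 248
Complement = 7

7


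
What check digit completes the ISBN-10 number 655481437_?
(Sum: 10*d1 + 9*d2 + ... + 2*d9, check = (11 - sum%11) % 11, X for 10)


Weighted sum: 265
265 mod 11 = 1

Check digit: X


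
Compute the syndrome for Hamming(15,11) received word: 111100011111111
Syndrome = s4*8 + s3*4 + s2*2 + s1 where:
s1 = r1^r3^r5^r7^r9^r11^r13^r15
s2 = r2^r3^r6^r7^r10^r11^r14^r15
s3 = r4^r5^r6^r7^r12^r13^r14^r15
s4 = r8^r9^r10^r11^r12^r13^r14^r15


s1=0, s2=0, s3=1, s4=0

Syndrome = 4 (error at position 4)


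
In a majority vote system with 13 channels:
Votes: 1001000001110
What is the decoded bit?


Ones: 5 out of 13
Threshold: 7

0 (5/13 voted 1)


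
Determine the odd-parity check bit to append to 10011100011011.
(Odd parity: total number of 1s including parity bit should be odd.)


Number of 1s in data: 8
Parity bit: 1

1


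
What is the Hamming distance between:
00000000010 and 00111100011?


XOR: 00111100001
Count of 1s: 5

5


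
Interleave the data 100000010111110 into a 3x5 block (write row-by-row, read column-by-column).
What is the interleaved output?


Matrix:
  10000
  00101
  11110
Read columns: 101001011001010

101001011001010


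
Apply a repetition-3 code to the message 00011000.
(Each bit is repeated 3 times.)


Each bit -> 3 copies

000000000111111000000000


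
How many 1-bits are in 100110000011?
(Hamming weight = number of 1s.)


Counting 1s in 100110000011

5


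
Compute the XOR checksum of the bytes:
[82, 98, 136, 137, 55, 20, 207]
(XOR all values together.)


XOR chain: 82 ^ 98 ^ 136 ^ 137 ^ 55 ^ 20 ^ 207 = 221

221


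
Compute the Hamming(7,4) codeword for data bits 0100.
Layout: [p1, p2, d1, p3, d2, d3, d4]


Parity bits: p1=1, p2=0, p3=1

1001100


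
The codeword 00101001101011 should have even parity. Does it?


Number of 1s: 7

No, parity error (7 ones)


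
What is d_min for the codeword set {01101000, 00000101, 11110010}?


Comparing all pairs, minimum distance: 4
Can detect 3 errors, correct 1 errors

4


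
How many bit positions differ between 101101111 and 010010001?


XOR: 111111110
Count of 1s: 8

8


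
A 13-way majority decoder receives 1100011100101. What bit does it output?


Ones: 7 out of 13
Threshold: 7

1 (7/13 voted 1)


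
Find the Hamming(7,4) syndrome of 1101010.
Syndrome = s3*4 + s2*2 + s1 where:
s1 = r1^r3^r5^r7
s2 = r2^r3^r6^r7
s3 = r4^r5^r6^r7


s1=1, s2=0, s3=0

Syndrome = 1 (error at position 1)


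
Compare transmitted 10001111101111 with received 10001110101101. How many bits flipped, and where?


XOR: 00000001000010

2 error(s) at position(s): 7, 12


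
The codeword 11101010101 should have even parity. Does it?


Number of 1s: 7

No, parity error (7 ones)


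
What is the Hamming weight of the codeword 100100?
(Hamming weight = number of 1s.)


Counting 1s in 100100

2


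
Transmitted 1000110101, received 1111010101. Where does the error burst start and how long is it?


XOR: 0111100000

Burst at position 1, length 4


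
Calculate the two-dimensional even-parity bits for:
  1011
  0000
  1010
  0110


Row parities: 1000
Column parities: 0111

Row P: 1000, Col P: 0111, Corner: 1


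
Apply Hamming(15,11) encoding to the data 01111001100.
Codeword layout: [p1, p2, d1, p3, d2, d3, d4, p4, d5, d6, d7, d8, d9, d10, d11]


Parity bits: p1=0, p2=0, p3=1, p4=1

000111111001100


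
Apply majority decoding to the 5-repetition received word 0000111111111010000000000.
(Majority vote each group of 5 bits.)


Groups: 00001, 11111, 11101, 00000, 00000
Majority votes: 01100

01100


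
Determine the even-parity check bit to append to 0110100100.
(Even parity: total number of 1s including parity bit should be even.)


Number of 1s in data: 4
Parity bit: 0

0


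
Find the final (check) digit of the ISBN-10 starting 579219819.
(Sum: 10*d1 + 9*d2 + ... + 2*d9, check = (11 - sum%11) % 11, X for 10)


Weighted sum: 303
303 mod 11 = 6

Check digit: 5


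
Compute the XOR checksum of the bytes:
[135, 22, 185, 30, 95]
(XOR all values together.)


XOR chain: 135 ^ 22 ^ 185 ^ 30 ^ 95 = 105

105


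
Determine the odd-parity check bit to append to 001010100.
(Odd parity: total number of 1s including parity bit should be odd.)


Number of 1s in data: 3
Parity bit: 0

0


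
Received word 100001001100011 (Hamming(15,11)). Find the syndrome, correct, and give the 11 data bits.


Syndrome = 5: error at position 5

Data: 01101100011 (corrected bit 5)


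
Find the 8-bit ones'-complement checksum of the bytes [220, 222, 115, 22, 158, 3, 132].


Sum = 872 mod 256 = 104
Complement = 151

151


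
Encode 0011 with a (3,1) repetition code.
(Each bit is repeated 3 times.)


Each bit -> 3 copies

000000111111


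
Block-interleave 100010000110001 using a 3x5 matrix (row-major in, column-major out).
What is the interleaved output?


Matrix:
  10001
  00001
  10001
Read columns: 101000000000111

101000000000111


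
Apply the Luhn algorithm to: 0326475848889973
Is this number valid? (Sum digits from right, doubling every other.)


Luhn sum = 94
94 mod 10 = 4

Invalid (Luhn sum mod 10 = 4)


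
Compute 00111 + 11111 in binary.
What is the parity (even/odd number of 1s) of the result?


00111 = 7
11111 = 31
Sum = 38 = 100110
1s count = 3

odd parity (3 ones in 100110)


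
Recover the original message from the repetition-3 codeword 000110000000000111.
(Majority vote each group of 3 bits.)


Groups: 000, 110, 000, 000, 000, 111
Majority votes: 010001

010001


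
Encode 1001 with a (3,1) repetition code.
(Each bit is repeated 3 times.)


Each bit -> 3 copies

111000000111


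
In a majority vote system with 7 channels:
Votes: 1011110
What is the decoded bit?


Ones: 5 out of 7
Threshold: 4

1 (5/7 voted 1)


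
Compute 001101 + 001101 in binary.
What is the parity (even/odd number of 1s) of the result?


001101 = 13
001101 = 13
Sum = 26 = 11010
1s count = 3

odd parity (3 ones in 11010)


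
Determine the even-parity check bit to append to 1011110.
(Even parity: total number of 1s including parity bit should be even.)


Number of 1s in data: 5
Parity bit: 1

1


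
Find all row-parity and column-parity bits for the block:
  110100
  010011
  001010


Row parities: 110
Column parities: 101101

Row P: 110, Col P: 101101, Corner: 0


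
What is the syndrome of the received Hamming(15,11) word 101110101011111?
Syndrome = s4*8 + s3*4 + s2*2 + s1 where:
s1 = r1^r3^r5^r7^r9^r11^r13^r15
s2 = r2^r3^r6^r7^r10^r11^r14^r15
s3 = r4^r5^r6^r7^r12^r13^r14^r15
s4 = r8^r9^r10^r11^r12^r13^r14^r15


s1=0, s2=1, s3=1, s4=0

Syndrome = 6 (error at position 6)


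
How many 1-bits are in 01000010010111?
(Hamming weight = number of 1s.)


Counting 1s in 01000010010111

6


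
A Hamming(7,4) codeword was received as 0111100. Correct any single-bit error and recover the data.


Syndrome = 0: no error detected

Data: 1100 (no errors)


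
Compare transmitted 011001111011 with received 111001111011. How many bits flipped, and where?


XOR: 100000000000

1 error(s) at position(s): 0


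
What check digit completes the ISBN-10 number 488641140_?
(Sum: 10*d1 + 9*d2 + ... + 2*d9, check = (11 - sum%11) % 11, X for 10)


Weighted sum: 263
263 mod 11 = 10

Check digit: 1


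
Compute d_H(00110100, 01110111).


XOR: 01000011
Count of 1s: 3

3


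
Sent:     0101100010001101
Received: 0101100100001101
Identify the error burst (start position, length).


XOR: 0000000110000000

Burst at position 7, length 2


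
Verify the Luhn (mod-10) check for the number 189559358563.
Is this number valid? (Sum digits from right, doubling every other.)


Luhn sum = 63
63 mod 10 = 3

Invalid (Luhn sum mod 10 = 3)


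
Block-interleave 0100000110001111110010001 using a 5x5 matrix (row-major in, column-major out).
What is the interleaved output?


Matrix:
  01000
  00110
  00111
  11100
  10001
Read columns: 0001110010011100110000101

0001110010011100110000101


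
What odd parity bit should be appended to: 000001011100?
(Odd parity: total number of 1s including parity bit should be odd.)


Number of 1s in data: 4
Parity bit: 1

1


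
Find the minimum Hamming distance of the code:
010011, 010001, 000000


Comparing all pairs, minimum distance: 1
Can detect 0 errors, correct 0 errors

1


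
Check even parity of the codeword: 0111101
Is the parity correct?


Number of 1s: 5

No, parity error (5 ones)


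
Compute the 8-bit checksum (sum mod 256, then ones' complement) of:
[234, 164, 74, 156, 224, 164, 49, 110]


Sum = 1175 mod 256 = 151
Complement = 104

104


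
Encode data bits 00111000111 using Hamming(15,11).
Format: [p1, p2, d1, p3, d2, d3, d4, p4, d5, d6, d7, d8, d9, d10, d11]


Parity bits: p1=0, p2=0, p3=1, p4=0

000101101000111


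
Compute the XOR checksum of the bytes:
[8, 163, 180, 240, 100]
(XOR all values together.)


XOR chain: 8 ^ 163 ^ 180 ^ 240 ^ 100 = 139

139


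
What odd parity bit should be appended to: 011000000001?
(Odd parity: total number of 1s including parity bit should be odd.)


Number of 1s in data: 3
Parity bit: 0

0


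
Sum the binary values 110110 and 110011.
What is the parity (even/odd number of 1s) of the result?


110110 = 54
110011 = 51
Sum = 105 = 1101001
1s count = 4

even parity (4 ones in 1101001)


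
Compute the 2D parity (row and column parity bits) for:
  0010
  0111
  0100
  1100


Row parities: 1110
Column parities: 1101

Row P: 1110, Col P: 1101, Corner: 1


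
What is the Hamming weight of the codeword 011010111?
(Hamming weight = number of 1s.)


Counting 1s in 011010111

6


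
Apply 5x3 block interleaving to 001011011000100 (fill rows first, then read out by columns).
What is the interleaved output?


Matrix:
  001
  011
  011
  000
  100
Read columns: 000010110011100

000010110011100


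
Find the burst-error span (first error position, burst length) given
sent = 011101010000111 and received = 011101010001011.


XOR: 000000000001100

Burst at position 11, length 2


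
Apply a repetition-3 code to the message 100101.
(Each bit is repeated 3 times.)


Each bit -> 3 copies

111000000111000111


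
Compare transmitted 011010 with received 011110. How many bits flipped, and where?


XOR: 000100

1 error(s) at position(s): 3


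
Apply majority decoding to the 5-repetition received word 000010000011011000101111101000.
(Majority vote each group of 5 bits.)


Groups: 00001, 00000, 11011, 00010, 11111, 01000
Majority votes: 001010

001010


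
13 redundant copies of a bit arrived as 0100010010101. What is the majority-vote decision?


Ones: 5 out of 13
Threshold: 7

0 (5/13 voted 1)


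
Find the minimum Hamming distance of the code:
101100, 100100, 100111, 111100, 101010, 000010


Comparing all pairs, minimum distance: 1
Can detect 0 errors, correct 0 errors

1


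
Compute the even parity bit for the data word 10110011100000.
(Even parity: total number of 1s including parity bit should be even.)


Number of 1s in data: 6
Parity bit: 0

0


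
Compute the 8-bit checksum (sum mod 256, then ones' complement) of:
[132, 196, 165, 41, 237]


Sum = 771 mod 256 = 3
Complement = 252

252


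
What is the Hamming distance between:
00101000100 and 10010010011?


XOR: 10111010111
Count of 1s: 8

8


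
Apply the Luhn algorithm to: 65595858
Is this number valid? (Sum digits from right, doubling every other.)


Luhn sum = 36
36 mod 10 = 6

Invalid (Luhn sum mod 10 = 6)


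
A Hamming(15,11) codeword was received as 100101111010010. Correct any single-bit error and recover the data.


Syndrome = 0: no error detected

Data: 00111010010 (no errors)


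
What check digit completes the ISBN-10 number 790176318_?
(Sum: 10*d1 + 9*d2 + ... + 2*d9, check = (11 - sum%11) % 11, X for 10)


Weighted sum: 261
261 mod 11 = 8

Check digit: 3


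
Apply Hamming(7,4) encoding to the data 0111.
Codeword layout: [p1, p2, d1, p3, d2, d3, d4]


Parity bits: p1=0, p2=0, p3=1

0001111


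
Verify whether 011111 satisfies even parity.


Number of 1s: 5

No, parity error (5 ones)


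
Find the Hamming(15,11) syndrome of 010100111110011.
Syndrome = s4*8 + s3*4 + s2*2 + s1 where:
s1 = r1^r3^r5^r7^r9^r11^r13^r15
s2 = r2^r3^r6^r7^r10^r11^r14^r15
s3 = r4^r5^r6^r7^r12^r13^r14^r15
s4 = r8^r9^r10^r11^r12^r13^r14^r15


s1=0, s2=0, s3=0, s4=0

Syndrome = 0 (no error)


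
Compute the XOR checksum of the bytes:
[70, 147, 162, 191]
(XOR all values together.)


XOR chain: 70 ^ 147 ^ 162 ^ 191 = 200

200


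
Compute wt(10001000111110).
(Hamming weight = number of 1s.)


Counting 1s in 10001000111110

7


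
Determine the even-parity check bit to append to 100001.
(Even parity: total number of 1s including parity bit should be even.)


Number of 1s in data: 2
Parity bit: 0

0


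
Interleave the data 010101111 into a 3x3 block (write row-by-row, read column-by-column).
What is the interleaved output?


Matrix:
  010
  101
  111
Read columns: 011101011

011101011


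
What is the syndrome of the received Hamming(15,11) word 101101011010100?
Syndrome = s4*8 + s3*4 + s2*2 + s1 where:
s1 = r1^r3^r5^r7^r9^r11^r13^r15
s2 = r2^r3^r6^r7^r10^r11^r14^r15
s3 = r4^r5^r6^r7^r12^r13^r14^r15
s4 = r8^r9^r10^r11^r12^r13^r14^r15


s1=1, s2=1, s3=1, s4=0

Syndrome = 7 (error at position 7)


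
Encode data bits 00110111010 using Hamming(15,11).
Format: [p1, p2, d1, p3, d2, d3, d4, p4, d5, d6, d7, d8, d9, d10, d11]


Parity bits: p1=0, p2=1, p3=0, p4=0

010001100111010


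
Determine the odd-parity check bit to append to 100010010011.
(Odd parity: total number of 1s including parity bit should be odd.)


Number of 1s in data: 5
Parity bit: 0

0


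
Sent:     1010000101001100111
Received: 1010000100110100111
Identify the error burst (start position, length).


XOR: 0000000001111000000

Burst at position 9, length 4


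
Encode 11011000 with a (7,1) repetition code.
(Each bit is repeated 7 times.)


Each bit -> 7 copies

11111111111111000000011111111111111000000000000000000000


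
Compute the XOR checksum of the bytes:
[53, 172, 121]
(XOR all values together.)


XOR chain: 53 ^ 172 ^ 121 = 224

224


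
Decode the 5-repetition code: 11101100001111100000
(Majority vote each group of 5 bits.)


Groups: 11101, 10000, 11111, 00000
Majority votes: 1010

1010


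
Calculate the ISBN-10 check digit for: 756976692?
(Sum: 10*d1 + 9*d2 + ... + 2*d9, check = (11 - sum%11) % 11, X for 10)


Weighted sum: 353
353 mod 11 = 1

Check digit: X


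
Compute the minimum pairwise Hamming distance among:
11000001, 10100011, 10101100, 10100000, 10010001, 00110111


Comparing all pairs, minimum distance: 2
Can detect 1 errors, correct 0 errors

2


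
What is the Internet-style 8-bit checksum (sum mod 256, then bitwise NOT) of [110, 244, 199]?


Sum = 553 mod 256 = 41
Complement = 214

214


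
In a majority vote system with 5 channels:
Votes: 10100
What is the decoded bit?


Ones: 2 out of 5
Threshold: 3

0 (2/5 voted 1)


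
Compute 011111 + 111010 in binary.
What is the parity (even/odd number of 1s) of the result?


011111 = 31
111010 = 58
Sum = 89 = 1011001
1s count = 4

even parity (4 ones in 1011001)


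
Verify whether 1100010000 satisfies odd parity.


Number of 1s: 3

Yes, parity is correct (3 ones)


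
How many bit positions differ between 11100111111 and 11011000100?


XOR: 00111111011
Count of 1s: 8

8


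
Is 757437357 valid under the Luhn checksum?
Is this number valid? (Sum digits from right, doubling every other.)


Luhn sum = 42
42 mod 10 = 2

Invalid (Luhn sum mod 10 = 2)


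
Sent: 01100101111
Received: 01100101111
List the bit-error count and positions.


XOR: 00000000000

0 errors (received matches sent)


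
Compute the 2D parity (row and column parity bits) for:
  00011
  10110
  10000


Row parities: 011
Column parities: 00101

Row P: 011, Col P: 00101, Corner: 0


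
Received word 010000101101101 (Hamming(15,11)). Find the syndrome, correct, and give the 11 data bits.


Syndrome = 8: error at position 8

Data: 00011101101 (corrected bit 8)


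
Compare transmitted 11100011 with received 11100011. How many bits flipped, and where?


XOR: 00000000

0 errors (received matches sent)


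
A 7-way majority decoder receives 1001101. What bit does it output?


Ones: 4 out of 7
Threshold: 4

1 (4/7 voted 1)


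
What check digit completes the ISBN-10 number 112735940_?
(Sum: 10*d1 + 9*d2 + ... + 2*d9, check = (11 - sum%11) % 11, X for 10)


Weighted sum: 175
175 mod 11 = 10

Check digit: 1


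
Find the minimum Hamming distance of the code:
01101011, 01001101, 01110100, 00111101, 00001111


Comparing all pairs, minimum distance: 2
Can detect 1 errors, correct 0 errors

2


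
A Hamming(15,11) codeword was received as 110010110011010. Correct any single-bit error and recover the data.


Syndrome = 0: no error detected

Data: 01010011010 (no errors)


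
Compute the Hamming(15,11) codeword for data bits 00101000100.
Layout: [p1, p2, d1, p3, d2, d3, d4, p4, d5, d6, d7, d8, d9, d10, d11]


Parity bits: p1=0, p2=1, p3=0, p4=0

010001001000100


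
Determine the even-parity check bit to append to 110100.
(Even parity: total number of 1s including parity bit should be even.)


Number of 1s in data: 3
Parity bit: 1

1


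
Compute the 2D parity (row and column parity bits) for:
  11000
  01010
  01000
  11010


Row parities: 0011
Column parities: 00000

Row P: 0011, Col P: 00000, Corner: 0


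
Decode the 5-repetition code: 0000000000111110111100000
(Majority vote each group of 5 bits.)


Groups: 00000, 00000, 11111, 01111, 00000
Majority votes: 00110

00110


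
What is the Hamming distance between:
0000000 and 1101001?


XOR: 1101001
Count of 1s: 4

4


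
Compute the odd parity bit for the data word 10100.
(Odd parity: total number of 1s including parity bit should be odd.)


Number of 1s in data: 2
Parity bit: 1

1


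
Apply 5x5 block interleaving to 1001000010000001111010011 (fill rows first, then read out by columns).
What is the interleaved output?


Matrix:
  10010
  00010
  00000
  11110
  10011
Read columns: 1001100010000101101100001

1001100010000101101100001


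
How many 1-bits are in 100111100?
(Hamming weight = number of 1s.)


Counting 1s in 100111100

5


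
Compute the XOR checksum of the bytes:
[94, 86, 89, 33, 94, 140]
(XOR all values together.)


XOR chain: 94 ^ 86 ^ 89 ^ 33 ^ 94 ^ 140 = 162

162


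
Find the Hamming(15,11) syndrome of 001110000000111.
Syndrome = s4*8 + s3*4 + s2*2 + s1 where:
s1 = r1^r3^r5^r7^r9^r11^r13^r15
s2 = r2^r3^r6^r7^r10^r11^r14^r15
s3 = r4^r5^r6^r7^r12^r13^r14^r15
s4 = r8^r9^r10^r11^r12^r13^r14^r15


s1=0, s2=1, s3=1, s4=1

Syndrome = 14 (error at position 14)


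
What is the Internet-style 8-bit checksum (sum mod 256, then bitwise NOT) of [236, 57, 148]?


Sum = 441 mod 256 = 185
Complement = 70

70


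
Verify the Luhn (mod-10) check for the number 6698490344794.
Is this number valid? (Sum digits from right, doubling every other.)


Luhn sum = 76
76 mod 10 = 6

Invalid (Luhn sum mod 10 = 6)


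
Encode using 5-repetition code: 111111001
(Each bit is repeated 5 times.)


Each bit -> 5 copies

111111111111111111111111111111000000000011111


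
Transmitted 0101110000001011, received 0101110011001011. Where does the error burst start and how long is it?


XOR: 0000000011000000

Burst at position 8, length 2


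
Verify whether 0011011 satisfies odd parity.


Number of 1s: 4

No, parity error (4 ones)


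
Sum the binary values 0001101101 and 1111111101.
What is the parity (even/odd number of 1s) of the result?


0001101101 = 109
1111111101 = 1021
Sum = 1130 = 10001101010
1s count = 5

odd parity (5 ones in 10001101010)


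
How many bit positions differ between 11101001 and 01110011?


XOR: 10011010
Count of 1s: 4

4


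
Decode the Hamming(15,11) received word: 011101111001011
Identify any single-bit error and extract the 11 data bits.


Syndrome = 8: error at position 8

Data: 10111001011 (corrected bit 8)


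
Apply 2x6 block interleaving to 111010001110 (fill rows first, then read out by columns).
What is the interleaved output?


Matrix:
  111010
  001110
Read columns: 101011011100

101011011100


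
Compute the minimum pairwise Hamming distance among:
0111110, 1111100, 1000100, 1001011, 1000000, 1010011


Comparing all pairs, minimum distance: 1
Can detect 0 errors, correct 0 errors

1


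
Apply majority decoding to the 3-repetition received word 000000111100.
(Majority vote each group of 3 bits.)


Groups: 000, 000, 111, 100
Majority votes: 0010

0010


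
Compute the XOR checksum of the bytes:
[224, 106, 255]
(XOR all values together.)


XOR chain: 224 ^ 106 ^ 255 = 117

117


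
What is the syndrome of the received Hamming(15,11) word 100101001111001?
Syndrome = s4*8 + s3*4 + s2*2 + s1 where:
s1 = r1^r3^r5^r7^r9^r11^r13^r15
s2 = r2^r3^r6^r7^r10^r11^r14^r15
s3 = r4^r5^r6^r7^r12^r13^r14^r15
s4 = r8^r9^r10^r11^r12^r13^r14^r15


s1=0, s2=0, s3=0, s4=1

Syndrome = 8 (error at position 8)


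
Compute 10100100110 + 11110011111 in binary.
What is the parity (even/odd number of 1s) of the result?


10100100110 = 1318
11110011111 = 1951
Sum = 3269 = 110011000101
1s count = 6

even parity (6 ones in 110011000101)


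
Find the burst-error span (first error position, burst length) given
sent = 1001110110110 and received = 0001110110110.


XOR: 1000000000000

Burst at position 0, length 1


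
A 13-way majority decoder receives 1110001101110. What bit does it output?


Ones: 8 out of 13
Threshold: 7

1 (8/13 voted 1)


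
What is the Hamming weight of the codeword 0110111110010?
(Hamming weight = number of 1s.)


Counting 1s in 0110111110010

8


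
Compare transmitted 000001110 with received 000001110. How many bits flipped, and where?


XOR: 000000000

0 errors (received matches sent)


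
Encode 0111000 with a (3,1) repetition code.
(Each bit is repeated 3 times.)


Each bit -> 3 copies

000111111111000000000


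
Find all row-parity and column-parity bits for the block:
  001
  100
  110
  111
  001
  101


Row parities: 110110
Column parities: 000

Row P: 110110, Col P: 000, Corner: 0


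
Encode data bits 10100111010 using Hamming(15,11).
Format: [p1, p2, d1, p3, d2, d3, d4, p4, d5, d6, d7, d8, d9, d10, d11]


Parity bits: p1=0, p2=1, p3=1, p4=0

011101000111010


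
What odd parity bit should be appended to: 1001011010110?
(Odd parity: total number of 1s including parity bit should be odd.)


Number of 1s in data: 7
Parity bit: 0

0


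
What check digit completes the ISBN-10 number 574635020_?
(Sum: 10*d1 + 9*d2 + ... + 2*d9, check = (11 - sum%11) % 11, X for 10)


Weighted sum: 236
236 mod 11 = 5

Check digit: 6


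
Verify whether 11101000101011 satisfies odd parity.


Number of 1s: 8

No, parity error (8 ones)


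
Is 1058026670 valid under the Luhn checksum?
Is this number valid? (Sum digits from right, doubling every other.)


Luhn sum = 27
27 mod 10 = 7

Invalid (Luhn sum mod 10 = 7)


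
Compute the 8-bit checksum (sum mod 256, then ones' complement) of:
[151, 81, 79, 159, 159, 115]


Sum = 744 mod 256 = 232
Complement = 23

23


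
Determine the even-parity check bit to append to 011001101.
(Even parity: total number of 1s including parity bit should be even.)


Number of 1s in data: 5
Parity bit: 1

1


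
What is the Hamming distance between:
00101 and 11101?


XOR: 11000
Count of 1s: 2

2


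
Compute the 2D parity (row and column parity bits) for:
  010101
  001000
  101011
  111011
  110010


Row parities: 11011
Column parities: 111111

Row P: 11011, Col P: 111111, Corner: 0


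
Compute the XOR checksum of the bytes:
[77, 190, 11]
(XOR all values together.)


XOR chain: 77 ^ 190 ^ 11 = 248

248


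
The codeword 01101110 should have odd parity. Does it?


Number of 1s: 5

Yes, parity is correct (5 ones)


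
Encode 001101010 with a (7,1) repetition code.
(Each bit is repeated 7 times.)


Each bit -> 7 copies

000000000000001111111111111100000001111111000000011111110000000


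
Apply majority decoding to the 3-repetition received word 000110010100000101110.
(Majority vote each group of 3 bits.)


Groups: 000, 110, 010, 100, 000, 101, 110
Majority votes: 0100011

0100011


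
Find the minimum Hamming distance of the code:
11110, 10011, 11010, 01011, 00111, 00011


Comparing all pairs, minimum distance: 1
Can detect 0 errors, correct 0 errors

1
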